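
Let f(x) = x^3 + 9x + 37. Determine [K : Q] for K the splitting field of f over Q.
[K : Q] = 6

By the rational root test, any rational root of the monic integer polynomial f(x) = x^3 + 9x + 37 must be an integer dividing the constant term 37, i.e. one of ±{1, 37}. Evaluating: f(1) = 47, f(-1) = 27, f(37) = 51023, f(-37) = -50949; none is 0, so f has no rational root and is therefore irreducible over Q (a cubic with no linear factor over a field is irreducible). For an irreducible cubic, the Galois group is A_3 or S_3 according as the discriminant disc(f) = -4a^3 - 27b^2 = -4·(9)^3 - 27·(37)^2 = -39879 is or is not a square in Q. Here disc(f) = -39879 is not a perfect square in Q, so the Galois group of f over Q is not contained in A_3 and must be all of S_3. The splitting field has degree |S_3| = 6 over Q, so [K : Q] = 6.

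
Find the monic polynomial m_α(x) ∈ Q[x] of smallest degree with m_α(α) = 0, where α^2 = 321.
m_α(x) = x^2 - 321

α satisfies α^2 - 321 = 0, so x^2 - 321 annihilates α. Since d = 321 is squarefree and ≠ 1, it is not a perfect square in Q, so x^2 - 321 has no rational root and is therefore irreducible over Q (a degree-2 polynomial over a field is irreducible iff it has no root). Hence m_α(x) = x^2 - 321.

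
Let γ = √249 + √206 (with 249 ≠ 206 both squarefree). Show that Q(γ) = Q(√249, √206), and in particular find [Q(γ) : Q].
[Q(γ) : Q] = 4 (equivalently, Q(γ) = Q(√249, √206))

Obviously Q(γ) ⊆ Q(√249, √206), and [Q(√249, √206):Q] = 4 (since 249, 206 are distinct squarefree integers > 1 with 51294 not a perfect square). To show equality we compute the minimal polynomial of γ. From γ = √249 + √206: γ^2 = 249 + 2√(51294) + 206 = 455 + 2√(51294), so γ^2 - 455 = 2√(51294); squaring, (γ^2 - 455)^2 = 4·51294, i.e. γ^4 - 910γ^2 + 207025 - 205176 = 0, i.e. γ^4 - 910γ^2 + 1849 = 0. So γ is a root of x^4 - 910x^2 + 1849. This polynomial is irreducible over Q: it has no rational root (each ±√249 ± √206 is irrational), and any factorization into two quadratics over Q would force √(51294) ∈ Q (pairing opposite roots) or √249, √206 ∈ Q (other pairings), all impossible. Hence [Q(γ):Q] = 4 = [Q(√249, √206):Q], so Q(γ) = Q(√249, √206).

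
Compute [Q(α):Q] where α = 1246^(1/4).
[Q(α):Q] = 4

α is a root of x^4 - 1246. By Eisenstein's criterion at the prime p = 2 (which divides the constant term 1246 but p^2 = 4 does not, since 1246 is squarefree), x^4 - 1246 is irreducible over Q. Hence [Q(α):Q] = 4.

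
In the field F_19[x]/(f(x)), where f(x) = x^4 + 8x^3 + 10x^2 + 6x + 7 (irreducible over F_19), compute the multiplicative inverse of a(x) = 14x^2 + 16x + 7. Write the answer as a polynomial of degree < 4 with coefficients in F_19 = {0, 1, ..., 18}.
a(x)^(-1) ≡ 2x^3 + 14x^2 + 8x + 15 (mod f(x))

Since f is irreducible over F_19, F_19[x]/(f) is a field and a(x) ≠ 0 has an inverse. Apply the extended Euclidean algorithm to f(x) and a(x) in F_19[x]: f(x) = (15x^2 + 16x + 17)·a(x) + (2x + 2);  a(x) = (7x + 1)·(2x + 2) + (5). The last nonzero remainder is the constant 5 = gcd(f, a) in F_19. Back-substituting through the division chain expresses 5 = s(x)·a(x) + t(x)·f(x) with s(x) ≡ 10x^3 + 13x^2 + 2x + 18 (mod f), so (10x^3 + 13x^2 + 2x + 18)·a(x) ≡ 5 (mod f). Multiplying by 5^(-1) ≡ 4 in F_19 gives a(x)^(-1) ≡ 4·(10x^3 + 13x^2 + 2x + 18) ≡ 2x^3 + 14x^2 + 8x + 15 (mod f). Check: (14x^2 + 16x + 7)·(2x^3 + 14x^2 + 8x + 15) = 9x^5 + 8x^3 + 18x^2 + 11x + 10 ≡ 1 (mod x^4 + 8x^3 + 10x^2 + 6x + 7).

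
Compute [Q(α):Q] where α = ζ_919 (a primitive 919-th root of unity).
[Q(α):Q] = 918

The minimal polynomial of ζ_919 over Q is the 919-th cyclotomic polynomial Φ_919(x), which is irreducible over Q and has degree φ(919) = 918. Hence [Q(α):Q] = φ(919) = 918.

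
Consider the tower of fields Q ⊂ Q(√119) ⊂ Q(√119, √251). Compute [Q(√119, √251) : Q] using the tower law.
[Q(√119, √251) : Q] = 4

[Q(√119):Q] = 2 (min poly x^2 - 119, irreducible since 119 is squarefree > 1). For the top step, suppose √251 ∈ Q(√119), say √251 = c + d√119 with c, d ∈ Q. Squaring: 251 = c^2 + 119d^2 + 2cd√119. Since √119 ∉ Q this forces 2cd = 0. If d = 0 then √251 = c ∈ Q, contradicting 251 squarefree > 1. If c = 0 then 251 = 119d^2, so 119·251 = (119d)^2 is a perfect square in Q — but 119·251 = 29869 is not a perfect square (since 119 and 251 are distinct squarefree integers). Contradiction. Hence √251 ∉ Q(√119), so x^2 - 251 stays irreducible over Q(√119) and [Q(√119, √251) : Q(√119)] = 2. By the tower law, [Q(√119, √251) : Q] = 2 · 2 = 4.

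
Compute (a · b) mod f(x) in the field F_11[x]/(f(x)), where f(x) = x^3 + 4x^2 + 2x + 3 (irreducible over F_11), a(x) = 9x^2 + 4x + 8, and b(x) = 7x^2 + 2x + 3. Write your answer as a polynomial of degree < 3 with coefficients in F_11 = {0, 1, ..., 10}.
a · b ≡ 8x^2 + 9x + 4 (mod f(x))

Multiply in F_11[x]: a(x)·b(x) = (9x^2 + 4x + 8)·(7x^2 + 2x + 3) = 8x^4 + 2x^3 + 3x^2 + 6x + 2. This has degree ≥ 3, so divide by f(x) over F_11: 8x^4 + 2x^3 + 3x^2 + 6x + 2 = (8x + 3)·(x^3 + 4x^2 + 2x + 3) + (8x^2 + 9x + 4). Hence a·b ≡ 8x^2 + 9x + 4 (mod f). (F_11[x]/(f) is a field with 11^3 = 1331 elements since f is irreducible of degree 3.)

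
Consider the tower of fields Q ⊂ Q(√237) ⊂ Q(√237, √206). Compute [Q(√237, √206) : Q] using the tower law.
[Q(√237, √206) : Q] = 4

[Q(√237):Q] = 2 (min poly x^2 - 237, irreducible since 237 is squarefree > 1). For the top step, suppose √206 ∈ Q(√237), say √206 = c + d√237 with c, d ∈ Q. Squaring: 206 = c^2 + 237d^2 + 2cd√237. Since √237 ∉ Q this forces 2cd = 0. If d = 0 then √206 = c ∈ Q, contradicting 206 squarefree > 1. If c = 0 then 206 = 237d^2, so 237·206 = (237d)^2 is a perfect square in Q — but 237·206 = 48822 is not a perfect square (since 237 and 206 are distinct squarefree integers). Contradiction. Hence √206 ∉ Q(√237), so x^2 - 206 stays irreducible over Q(√237) and [Q(√237, √206) : Q(√237)] = 2. By the tower law, [Q(√237, √206) : Q] = 2 · 2 = 4.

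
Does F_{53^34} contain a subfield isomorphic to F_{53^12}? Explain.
No: F_{53^12} is not a subfield of F_{53^34}

F_{p^m} embeds in F_{p^n} iff m | n. Here 12 ∤ 34 (since 34 = 2·12 + 10 with remainder 10 ≠ 0), so F_{53^12} is not a subfield of F_{53^34}. Equivalently: if it were, the tower law would give 12 = [F_{53^12}:F_53] dividing [F_{53^34}:F_53] = 34, contradiction.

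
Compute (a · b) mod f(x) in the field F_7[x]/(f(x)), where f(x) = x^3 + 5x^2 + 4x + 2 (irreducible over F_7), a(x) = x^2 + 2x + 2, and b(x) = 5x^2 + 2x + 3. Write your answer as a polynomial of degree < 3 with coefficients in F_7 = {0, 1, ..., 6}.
a · b ≡ 6x^2 + 3x + 4 (mod f(x))

Multiply in F_7[x]: a(x)·b(x) = (x^2 + 2x + 2)·(5x^2 + 2x + 3) = 5x^4 + 5x^3 + 3x^2 + 3x + 6. This has degree ≥ 3, so divide by f(x) over F_7: 5x^4 + 5x^3 + 3x^2 + 3x + 6 = (5x + 1)·(x^3 + 5x^2 + 4x + 2) + (6x^2 + 3x + 4). Hence a·b ≡ 6x^2 + 3x + 4 (mod f). (F_7[x]/(f) is a field with 7^3 = 343 elements since f is irreducible of degree 3.)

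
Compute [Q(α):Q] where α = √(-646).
[Q(α):Q] = 2

[Q(α):Q] equals the degree of the minimal polynomial of α. Here α^2 = -646 and x^2 + 646 is irreducible (d = -646 is squarefree, ≠ 1, hence not a square), so deg(m_α) = 2. Thus [Q(α):Q] = 2.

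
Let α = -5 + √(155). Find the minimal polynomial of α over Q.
m_α(x) = x^2 + 10x - 130

From α + 5 = √(155), squaring gives (α + 5)^2 = 155, i.e. α^2 + 10α + 25 = 155, so α^2 + 10α - 130 = 0. The discriminant of x^2 + 10x - 130 is (10)^2 - 4·(-130) = 100 + 520 = 620, and 4·(155) is not a perfect square in Q since 155 is squarefree and ≠ 1. Hence x^2 + 10x - 130 is irreducible over Q and is the minimal polynomial of α.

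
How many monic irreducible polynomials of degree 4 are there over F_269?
There are 1309010490 monic irreducible polynomials of degree 4 over F_269

Each element of F_{269^4} that lies in no proper subfield is a root of exactly one monic irreducible of degree 4 over F_269, and each such polynomial has 4 distinct roots in F_{269^4}. By Möbius inversion the count is N_269(4) = (1/4) Σ_{d|4} μ(4/d) · 269^d = (1/4)(μ(4)·269^1 + μ(2)·269^2 + μ(1)·269^4) = 5236041960/4 = 1309010490.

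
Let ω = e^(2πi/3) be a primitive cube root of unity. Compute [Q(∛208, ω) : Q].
[Q(∛208, ω) : Q] = 6

[Q(∛208):Q] = 3 (min poly x^3 - 208, irreducible since 208 is not a perfect cube). [Q(ω):Q] = 2 (min poly x^2 + x + 1). Since Q(∛208) ⊂ R and ω ∉ R, we have ω ∉ Q(∛208), so x^2 + x + 1 remains irreducible over Q(∛208) and [Q(∛208, ω) : Q(∛208)] = 2. By the tower law, [Q(∛208, ω) : Q] = 3 · 2 = 6. (In fact Q(∛208, ω) is the splitting field of x^3 - 208 over Q.)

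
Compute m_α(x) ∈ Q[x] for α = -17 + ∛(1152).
m_α(x) = x^3 + 51x^2 + 867x + 3761

Set β = α + 17 = ∛(1152), so β^3 = 1152. Then (α + 17)^3 - 1152 = 0, i.e. α is a root of g(x) = (x + 17)^3 - 1152 = x^3 + 51x^2 + 867x + 3761. Since g(x) = h(x + 17) where h(x) = x^3 - 1152, and h is irreducible over Q (because 1152 is not a perfect cube, so h has no rational root, and a monic cubic with no rational root is irreducible), g is also irreducible (irreducibility is preserved under the substitution x → x + 17). Hence m_α(x) = x^3 + 51x^2 + 867x + 3761.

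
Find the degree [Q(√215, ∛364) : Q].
[Q(√215, ∛364) : Q] = 6

Let L = Q(√215, ∛364). Since Q(√215) ⊂ L and [Q(√215):Q] = 2, the tower law gives 2 | [L:Q]. Likewise Q(∛364) ⊂ L with [Q(∛364):Q] = 3 (because 364 is not a perfect cube), so 3 | [L:Q]. As gcd(2,3) = 1, [L:Q] is divisible by 6. Conversely L is generated over Q by √215 and ∛364, so [L:Q] ≤ 2·3 = 6. Therefore [Q(√215, ∛364) : Q] = 6.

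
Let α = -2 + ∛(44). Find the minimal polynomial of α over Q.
m_α(x) = x^3 + 6x^2 + 12x - 36

Set β = α + 2 = ∛(44), so β^3 = 44. Then (α + 2)^3 - 44 = 0, i.e. α is a root of g(x) = (x + 2)^3 - 44 = x^3 + 6x^2 + 12x - 36. Since g(x) = h(x + 2) where h(x) = x^3 - 44, and h is irreducible over Q (because 44 is not a perfect cube, so h has no rational root, and a monic cubic with no rational root is irreducible), g is also irreducible (irreducibility is preserved under the substitution x → x + 2). Hence m_α(x) = x^3 + 6x^2 + 12x - 36.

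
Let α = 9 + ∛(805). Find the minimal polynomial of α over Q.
m_α(x) = x^3 - 27x^2 + 243x - 1534

Set β = α - 9 = ∛(805), so β^3 = 805. Then (α - 9)^3 - 805 = 0, i.e. α is a root of g(x) = (x - 9)^3 - 805 = x^3 - 27x^2 + 243x - 1534. Since g(x) = h(x - 9) where h(x) = x^3 - 805, and h is irreducible over Q (because 805 is not a perfect cube, so h has no rational root, and a monic cubic with no rational root is irreducible), g is also irreducible (irreducibility is preserved under the substitution x → x - 9). Hence m_α(x) = x^3 - 27x^2 + 243x - 1534.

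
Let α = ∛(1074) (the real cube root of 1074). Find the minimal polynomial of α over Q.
m_α(x) = x^3 - 1074

α satisfies α^3 = 1074, so x^3 - 1074 annihilates α. By the rational root test, a rational root p/q (in lowest terms) of x^3 - 1074 would satisfy p^3 = 1074 q^3, forcing q = 1 and p^3 = 1074; but 1074 is not a perfect cube, contradiction. A monic cubic over Q with no rational root is irreducible (any nontrivial factorization would include a linear factor). Hence x^3 - 1074 is the minimal polynomial of α, and in particular [Q(α):Q] = 3.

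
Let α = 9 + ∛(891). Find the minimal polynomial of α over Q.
m_α(x) = x^3 - 27x^2 + 243x - 1620

Set β = α - 9 = ∛(891), so β^3 = 891. Then (α - 9)^3 - 891 = 0, i.e. α is a root of g(x) = (x - 9)^3 - 891 = x^3 - 27x^2 + 243x - 1620. Since g(x) = h(x - 9) where h(x) = x^3 - 891, and h is irreducible over Q (because 891 is not a perfect cube, so h has no rational root, and a monic cubic with no rational root is irreducible), g is also irreducible (irreducibility is preserved under the substitution x → x - 9). Hence m_α(x) = x^3 - 27x^2 + 243x - 1620.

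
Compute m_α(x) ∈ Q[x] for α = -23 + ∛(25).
m_α(x) = x^3 + 69x^2 + 1587x + 12142

Set β = α + 23 = ∛(25), so β^3 = 25. Then (α + 23)^3 - 25 = 0, i.e. α is a root of g(x) = (x + 23)^3 - 25 = x^3 + 69x^2 + 1587x + 12142. Since g(x) = h(x + 23) where h(x) = x^3 - 25, and h is irreducible over Q (because 25 is not a perfect cube, so h has no rational root, and a monic cubic with no rational root is irreducible), g is also irreducible (irreducibility is preserved under the substitution x → x + 23). Hence m_α(x) = x^3 + 69x^2 + 1587x + 12142.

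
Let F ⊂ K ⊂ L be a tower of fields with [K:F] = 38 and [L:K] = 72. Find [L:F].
[L:F] = 2736

The tower law says that for any tower of field extensions F ⊂ K ⊂ L with finite degrees, [L:F] = [L:K] · [K:F]. Here this gives [L:F] = 72 · 38 = 2736.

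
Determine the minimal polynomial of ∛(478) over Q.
m_α(x) = x^3 - 478

α satisfies α^3 = 478, so x^3 - 478 annihilates α. By the rational root test, a rational root p/q (in lowest terms) of x^3 - 478 would satisfy p^3 = 478 q^3, forcing q = 1 and p^3 = 478; but 478 is not a perfect cube, contradiction. A monic cubic over Q with no rational root is irreducible (any nontrivial factorization would include a linear factor). Hence x^3 - 478 is the minimal polynomial of α, and in particular [Q(α):Q] = 3.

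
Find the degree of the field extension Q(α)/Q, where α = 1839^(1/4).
[Q(α):Q] = 4

α is a root of x^4 - 1839. By Eisenstein's criterion at the prime p = 3 (which divides the constant term 1839 but p^2 = 9 does not, since 1839 is squarefree), x^4 - 1839 is irreducible over Q. Hence [Q(α):Q] = 4.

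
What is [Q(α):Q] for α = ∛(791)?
[Q(α):Q] = 3

The minimal polynomial of α is x^3 - 791, irreducible over Q since 791 is not a perfect cube (so x^3 - 791 has no rational root). Hence [Q(α):Q] = deg(m_α) = 3.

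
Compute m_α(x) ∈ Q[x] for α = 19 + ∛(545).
m_α(x) = x^3 - 57x^2 + 1083x - 7404

Set β = α - 19 = ∛(545), so β^3 = 545. Then (α - 19)^3 - 545 = 0, i.e. α is a root of g(x) = (x - 19)^3 - 545 = x^3 - 57x^2 + 1083x - 7404. Since g(x) = h(x - 19) where h(x) = x^3 - 545, and h is irreducible over Q (because 545 is not a perfect cube, so h has no rational root, and a monic cubic with no rational root is irreducible), g is also irreducible (irreducibility is preserved under the substitution x → x - 19). Hence m_α(x) = x^3 - 57x^2 + 1083x - 7404.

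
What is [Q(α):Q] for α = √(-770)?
[Q(α):Q] = 2

[Q(α):Q] equals the degree of the minimal polynomial of α. Here α^2 = -770 and x^2 + 770 is irreducible (d = -770 is squarefree, ≠ 1, hence not a square), so deg(m_α) = 2. Thus [Q(α):Q] = 2.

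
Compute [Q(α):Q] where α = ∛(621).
[Q(α):Q] = 3

The minimal polynomial of α is x^3 - 621, irreducible over Q since 621 is not a perfect cube (so x^3 - 621 has no rational root). Hence [Q(α):Q] = deg(m_α) = 3.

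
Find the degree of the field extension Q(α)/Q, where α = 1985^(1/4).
[Q(α):Q] = 4

α is a root of x^4 - 1985. By Eisenstein's criterion at the prime p = 5 (which divides the constant term 1985 but p^2 = 25 does not, since 1985 is squarefree), x^4 - 1985 is irreducible over Q. Hence [Q(α):Q] = 4.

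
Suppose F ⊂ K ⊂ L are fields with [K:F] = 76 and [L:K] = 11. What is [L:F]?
[L:F] = 836

The tower law says that for any tower of field extensions F ⊂ K ⊂ L with finite degrees, [L:F] = [L:K] · [K:F]. Here this gives [L:F] = 11 · 76 = 836.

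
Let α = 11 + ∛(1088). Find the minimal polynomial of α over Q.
m_α(x) = x^3 - 33x^2 + 363x - 2419

Set β = α - 11 = ∛(1088), so β^3 = 1088. Then (α - 11)^3 - 1088 = 0, i.e. α is a root of g(x) = (x - 11)^3 - 1088 = x^3 - 33x^2 + 363x - 2419. Since g(x) = h(x - 11) where h(x) = x^3 - 1088, and h is irreducible over Q (because 1088 is not a perfect cube, so h has no rational root, and a monic cubic with no rational root is irreducible), g is also irreducible (irreducibility is preserved under the substitution x → x - 11). Hence m_α(x) = x^3 - 33x^2 + 363x - 2419.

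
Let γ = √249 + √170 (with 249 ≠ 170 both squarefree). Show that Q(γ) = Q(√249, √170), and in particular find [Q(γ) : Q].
[Q(γ) : Q] = 4 (equivalently, Q(γ) = Q(√249, √170))

Obviously Q(γ) ⊆ Q(√249, √170), and [Q(√249, √170):Q] = 4 (since 249, 170 are distinct squarefree integers > 1 with 42330 not a perfect square). To show equality we compute the minimal polynomial of γ. From γ = √249 + √170: γ^2 = 249 + 2√(42330) + 170 = 419 + 2√(42330), so γ^2 - 419 = 2√(42330); squaring, (γ^2 - 419)^2 = 4·42330, i.e. γ^4 - 838γ^2 + 175561 - 169320 = 0, i.e. γ^4 - 838γ^2 + 6241 = 0. So γ is a root of x^4 - 838x^2 + 6241. This polynomial is irreducible over Q: it has no rational root (each ±√249 ± √170 is irrational), and any factorization into two quadratics over Q would force √(42330) ∈ Q (pairing opposite roots) or √249, √170 ∈ Q (other pairings), all impossible. Hence [Q(γ):Q] = 4 = [Q(√249, √170):Q], so Q(γ) = Q(√249, √170).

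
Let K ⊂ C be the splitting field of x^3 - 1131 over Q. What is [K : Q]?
[K : Q] = 6

The roots of x^3 - 1131 are ∛1131, ω∛1131, ω^2∛1131 where ω = e^(2πi/3) is a primitive cube root of unity, so K = Q(∛1131, ω). Now [Q(∛1131):Q] = 3 (since 1131 is not a perfect cube, x^3 - 1131 is irreducible) and [Q(ω):Q] = 2. Both 2 and 3 divide [K:Q], and [K:Q] ≤ 3·2 = 6, so [K:Q] = 6. (Equivalently: Q(∛1131) ⊂ R but ω ∉ R, so [K : Q(∛1131)] = 2.)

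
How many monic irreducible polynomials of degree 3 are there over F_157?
There are 1289912 monic irreducible polynomials of degree 3 over F_157

Each element of F_{157^3} that lies in no proper subfield is a root of exactly one monic irreducible of degree 3 over F_157, and each such polynomial has 3 distinct roots in F_{157^3}. By Möbius inversion the count is N_157(3) = (1/3) Σ_{d|3} μ(3/d) · 157^d = (1/3)(μ(3)·157^1 + μ(1)·157^3) = 3869736/3 = 1289912.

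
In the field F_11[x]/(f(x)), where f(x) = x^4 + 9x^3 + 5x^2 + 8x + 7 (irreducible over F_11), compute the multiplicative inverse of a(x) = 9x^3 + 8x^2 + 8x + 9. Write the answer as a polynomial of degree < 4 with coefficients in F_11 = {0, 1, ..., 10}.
a(x)^(-1) ≡ 2x^3 + 7x^2 + x + 7 (mod f(x))

Since f is irreducible over F_11, F_11[x]/(f) is a field and a(x) ≠ 0 has an inverse. Apply the extended Euclidean algorithm to f(x) and a(x) in F_11[x]: f(x) = (5x + 10)·a(x) + (6x^2 + 4x + 5);  a(x) = (7x + 4)·(6x^2 + 4x + 5) + (x);  (6x^2 + 4x + 5) = (6x + 4)·(x) + (5). The last nonzero remainder is the constant 5 = gcd(f, a) in F_11. Back-substituting through the division chain expresses 5 = s(x)·a(x) + t(x)·f(x) with s(x) ≡ 10x^3 + 2x^2 + 5x + 2 (mod f), so (10x^3 + 2x^2 + 5x + 2)·a(x) ≡ 5 (mod f). Multiplying by 5^(-1) ≡ 9 in F_11 gives a(x)^(-1) ≡ 9·(10x^3 + 2x^2 + 5x + 2) ≡ 2x^3 + 7x^2 + x + 7 (mod f). Check: (9x^3 + 8x^2 + 8x + 9)·(2x^3 + 7x^2 + x + 7) = 7x^6 + 2x^5 + 4x^4 + 2x^3 + 6x^2 + 10x + 8 ≡ 1 (mod x^4 + 9x^3 + 5x^2 + 8x + 7).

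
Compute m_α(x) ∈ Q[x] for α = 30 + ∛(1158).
m_α(x) = x^3 - 90x^2 + 2700x - 28158

Set β = α - 30 = ∛(1158), so β^3 = 1158. Then (α - 30)^3 - 1158 = 0, i.e. α is a root of g(x) = (x - 30)^3 - 1158 = x^3 - 90x^2 + 2700x - 28158. Since g(x) = h(x - 30) where h(x) = x^3 - 1158, and h is irreducible over Q (because 1158 is not a perfect cube, so h has no rational root, and a monic cubic with no rational root is irreducible), g is also irreducible (irreducibility is preserved under the substitution x → x - 30). Hence m_α(x) = x^3 - 90x^2 + 2700x - 28158.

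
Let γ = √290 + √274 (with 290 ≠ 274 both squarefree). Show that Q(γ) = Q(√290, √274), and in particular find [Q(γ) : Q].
[Q(γ) : Q] = 4 (equivalently, Q(γ) = Q(√290, √274))

Obviously Q(γ) ⊆ Q(√290, √274), and [Q(√290, √274):Q] = 4 (since 290, 274 are distinct squarefree integers > 1 with 79460 not a perfect square). To show equality we compute the minimal polynomial of γ. From γ = √290 + √274: γ^2 = 290 + 2√(79460) + 274 = 564 + 2√(79460), so γ^2 - 564 = 2√(79460); squaring, (γ^2 - 564)^2 = 4·79460, i.e. γ^4 - 1128γ^2 + 318096 - 317840 = 0, i.e. γ^4 - 1128γ^2 + 256 = 0. So γ is a root of x^4 - 1128x^2 + 256. This polynomial is irreducible over Q: it has no rational root (each ±√290 ± √274 is irrational), and any factorization into two quadratics over Q would force √(79460) ∈ Q (pairing opposite roots) or √290, √274 ∈ Q (other pairings), all impossible. Hence [Q(γ):Q] = 4 = [Q(√290, √274):Q], so Q(γ) = Q(√290, √274).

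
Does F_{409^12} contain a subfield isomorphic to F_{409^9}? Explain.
No: F_{409^9} is not a subfield of F_{409^12}

F_{p^m} embeds in F_{p^n} iff m | n. Here 9 ∤ 12 (since 12 = 1·9 + 3 with remainder 3 ≠ 0), so F_{409^9} is not a subfield of F_{409^12}. Equivalently: if it were, the tower law would give 9 = [F_{409^9}:F_409] dividing [F_{409^12}:F_409] = 12, contradiction.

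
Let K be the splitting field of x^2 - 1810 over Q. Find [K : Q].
[K : Q] = 2

f(x) = x^2 - 1810 factors as (x - √1810)(x + √1810). The splitting field is K = Q(√1810). Since 1810 is squarefree and > 1, it is not a perfect square, so x^2 - 1810 is irreducible over Q and [Q(√1810) : Q] = 2. Hence [K : Q] = 2.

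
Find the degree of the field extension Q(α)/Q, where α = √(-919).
[Q(α):Q] = 2

[Q(α):Q] equals the degree of the minimal polynomial of α. Here α^2 = -919 and x^2 + 919 is irreducible (d = -919 is squarefree, ≠ 1, hence not a square), so deg(m_α) = 2. Thus [Q(α):Q] = 2.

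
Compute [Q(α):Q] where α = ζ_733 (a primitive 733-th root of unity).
[Q(α):Q] = 732

The minimal polynomial of ζ_733 over Q is the 733-th cyclotomic polynomial Φ_733(x), which is irreducible over Q and has degree φ(733) = 732. Hence [Q(α):Q] = φ(733) = 732.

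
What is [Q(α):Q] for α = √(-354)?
[Q(α):Q] = 2

[Q(α):Q] equals the degree of the minimal polynomial of α. Here α^2 = -354 and x^2 + 354 is irreducible (d = -354 is squarefree, ≠ 1, hence not a square), so deg(m_α) = 2. Thus [Q(α):Q] = 2.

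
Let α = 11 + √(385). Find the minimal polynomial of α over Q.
m_α(x) = x^2 - 22x - 264

From α - 11 = √(385), squaring gives (α - 11)^2 = 385, i.e. α^2 - 22α + 121 = 385, so α^2 - 22α - 264 = 0. The discriminant of x^2 - 22x - 264 is (-22)^2 - 4·(-264) = 484 + 1056 = 1540, and 4·(385) is not a perfect square in Q since 385 is squarefree and ≠ 1. Hence x^2 - 22x - 264 is irreducible over Q and is the minimal polynomial of α.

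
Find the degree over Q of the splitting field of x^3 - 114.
[K : Q] = 6

The roots of x^3 - 114 are ∛114, ω∛114, ω^2∛114 where ω = e^(2πi/3) is a primitive cube root of unity, so K = Q(∛114, ω). Now [Q(∛114):Q] = 3 (since 114 is not a perfect cube, x^3 - 114 is irreducible) and [Q(ω):Q] = 2. Both 2 and 3 divide [K:Q], and [K:Q] ≤ 3·2 = 6, so [K:Q] = 6. (Equivalently: Q(∛114) ⊂ R but ω ∉ R, so [K : Q(∛114)] = 2.)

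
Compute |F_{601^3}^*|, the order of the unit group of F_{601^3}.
|F_{601^3}^*| = 217081800

F_{601^3} has 601^3 = 217081801 elements; its multiplicative group consists of all nonzero elements, so |F_{601^3}^*| = 217081801 - 1 = 217081800. (It is cyclic since any finite subgroup of the multiplicative group of a field is cyclic.)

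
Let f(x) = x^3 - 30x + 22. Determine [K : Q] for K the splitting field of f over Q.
[K : Q] = 6

By the rational root test, any rational root of the monic integer polynomial f(x) = x^3 - 30x + 22 must be an integer dividing the constant term 22, i.e. one of ±{1, 2, 11, 22}. Evaluating: f(1) = -7, f(-1) = 51, f(2) = -30, f(-2) = 74, f(11) = 1023, f(-11) = -979, f(22) = 10010, f(-22) = -9966; none is 0, so f has no rational root and is therefore irreducible over Q (a cubic with no linear factor over a field is irreducible). For an irreducible cubic, the Galois group is A_3 or S_3 according as the discriminant disc(f) = -4a^3 - 27b^2 = -4·(-30)^3 - 27·(22)^2 = 94932 is or is not a square in Q. Here disc(f) = 94932 is not a perfect square in Q, so the Galois group of f over Q is not contained in A_3 and must be all of S_3. The splitting field has degree |S_3| = 6 over Q, so [K : Q] = 6.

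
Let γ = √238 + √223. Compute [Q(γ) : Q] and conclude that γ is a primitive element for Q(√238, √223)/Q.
[Q(γ) : Q] = 4 (equivalently, Q(γ) = Q(√238, √223))

Obviously Q(γ) ⊆ Q(√238, √223), and [Q(√238, √223):Q] = 4 (since 238, 223 are distinct squarefree integers > 1 with 53074 not a perfect square). To show equality we compute the minimal polynomial of γ. From γ = √238 + √223: γ^2 = 238 + 2√(53074) + 223 = 461 + 2√(53074), so γ^2 - 461 = 2√(53074); squaring, (γ^2 - 461)^2 = 4·53074, i.e. γ^4 - 922γ^2 + 212521 - 212296 = 0, i.e. γ^4 - 922γ^2 + 225 = 0. So γ is a root of x^4 - 922x^2 + 225. This polynomial is irreducible over Q: it has no rational root (each ±√238 ± √223 is irrational), and any factorization into two quadratics over Q would force √(53074) ∈ Q (pairing opposite roots) or √238, √223 ∈ Q (other pairings), all impossible. Hence [Q(γ):Q] = 4 = [Q(√238, √223):Q], so Q(γ) = Q(√238, √223).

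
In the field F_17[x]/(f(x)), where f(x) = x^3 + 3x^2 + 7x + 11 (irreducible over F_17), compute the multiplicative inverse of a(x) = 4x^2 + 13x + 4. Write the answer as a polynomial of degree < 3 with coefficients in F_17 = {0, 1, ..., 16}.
a(x)^(-1) ≡ 3x^2 + 12x + 13 (mod f(x))

Since f is irreducible over F_17, F_17[x]/(f) is a field and a(x) ≠ 0 has an inverse. Apply the extended Euclidean algorithm to f(x) and a(x) in F_17[x]: f(x) = (13x + 1)·a(x) + (10x + 7);  a(x) = (14x)·(10x + 7) + (4). The last nonzero remainder is the constant 4 = gcd(f, a) in F_17. Back-substituting through the division chain expresses 4 = s(x)·a(x) + t(x)·f(x) with s(x) ≡ 12x^2 + 14x + 1 (mod f), so (12x^2 + 14x + 1)·a(x) ≡ 4 (mod f). Multiplying by 4^(-1) ≡ 13 in F_17 gives a(x)^(-1) ≡ 13·(12x^2 + 14x + 1) ≡ 3x^2 + 12x + 13 (mod f). Check: (4x^2 + 13x + 4)·(3x^2 + 12x + 13) = 12x^4 + 2x^3 + 16x^2 + 13x + 1 ≡ 1 (mod x^3 + 3x^2 + 7x + 11).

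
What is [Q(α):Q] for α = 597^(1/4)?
[Q(α):Q] = 4

α is a root of x^4 - 597. By Eisenstein's criterion at the prime p = 3 (which divides the constant term 597 but p^2 = 9 does not, since 597 is squarefree), x^4 - 597 is irreducible over Q. Hence [Q(α):Q] = 4.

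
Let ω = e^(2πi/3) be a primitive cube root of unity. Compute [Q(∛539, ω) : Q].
[Q(∛539, ω) : Q] = 6

[Q(∛539):Q] = 3 (min poly x^3 - 539, irreducible since 539 is not a perfect cube). [Q(ω):Q] = 2 (min poly x^2 + x + 1). Since Q(∛539) ⊂ R and ω ∉ R, we have ω ∉ Q(∛539), so x^2 + x + 1 remains irreducible over Q(∛539) and [Q(∛539, ω) : Q(∛539)] = 2. By the tower law, [Q(∛539, ω) : Q] = 3 · 2 = 6. (In fact Q(∛539, ω) is the splitting field of x^3 - 539 over Q.)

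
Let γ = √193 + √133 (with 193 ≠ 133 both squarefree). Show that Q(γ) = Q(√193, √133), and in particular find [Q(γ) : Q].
[Q(γ) : Q] = 4 (equivalently, Q(γ) = Q(√193, √133))

Obviously Q(γ) ⊆ Q(√193, √133), and [Q(√193, √133):Q] = 4 (since 193, 133 are distinct squarefree integers > 1 with 25669 not a perfect square). To show equality we compute the minimal polynomial of γ. From γ = √193 + √133: γ^2 = 193 + 2√(25669) + 133 = 326 + 2√(25669), so γ^2 - 326 = 2√(25669); squaring, (γ^2 - 326)^2 = 4·25669, i.e. γ^4 - 652γ^2 + 106276 - 102676 = 0, i.e. γ^4 - 652γ^2 + 3600 = 0. So γ is a root of x^4 - 652x^2 + 3600. This polynomial is irreducible over Q: it has no rational root (each ±√193 ± √133 is irrational), and any factorization into two quadratics over Q would force √(25669) ∈ Q (pairing opposite roots) or √193, √133 ∈ Q (other pairings), all impossible. Hence [Q(γ):Q] = 4 = [Q(√193, √133):Q], so Q(γ) = Q(√193, √133).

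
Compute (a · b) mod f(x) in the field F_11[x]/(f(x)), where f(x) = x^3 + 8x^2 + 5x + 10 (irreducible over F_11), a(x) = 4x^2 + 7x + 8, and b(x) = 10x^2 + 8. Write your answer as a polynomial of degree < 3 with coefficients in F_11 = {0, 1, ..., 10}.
a · b ≡ 9x^2 + 4x + 1 (mod f(x))

Multiply in F_11[x]: a(x)·b(x) = (4x^2 + 7x + 8)·(10x^2 + 8) = 7x^4 + 4x^3 + 2x^2 + x + 9. This has degree ≥ 3, so divide by f(x) over F_11: 7x^4 + 4x^3 + 2x^2 + x + 9 = (7x + 3)·(x^3 + 8x^2 + 5x + 10) + (9x^2 + 4x + 1). Hence a·b ≡ 9x^2 + 4x + 1 (mod f). (F_11[x]/(f) is a field with 11^3 = 1331 elements since f is irreducible of degree 3.)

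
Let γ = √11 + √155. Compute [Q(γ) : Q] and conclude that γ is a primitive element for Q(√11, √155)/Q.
[Q(γ) : Q] = 4 (equivalently, Q(γ) = Q(√11, √155))

Obviously Q(γ) ⊆ Q(√11, √155), and [Q(√11, √155):Q] = 4 (since 11, 155 are distinct squarefree integers > 1 with 1705 not a perfect square). To show equality we compute the minimal polynomial of γ. From γ = √11 + √155: γ^2 = 11 + 2√(1705) + 155 = 166 + 2√(1705), so γ^2 - 166 = 2√(1705); squaring, (γ^2 - 166)^2 = 4·1705, i.e. γ^4 - 332γ^2 + 27556 - 6820 = 0, i.e. γ^4 - 332γ^2 + 20736 = 0. So γ is a root of x^4 - 332x^2 + 20736. This polynomial is irreducible over Q: it has no rational root (each ±√11 ± √155 is irrational), and any factorization into two quadratics over Q would force √(1705) ∈ Q (pairing opposite roots) or √11, √155 ∈ Q (other pairings), all impossible. Hence [Q(γ):Q] = 4 = [Q(√11, √155):Q], so Q(γ) = Q(√11, √155).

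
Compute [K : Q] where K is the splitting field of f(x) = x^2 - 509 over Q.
[K : Q] = 2

f(x) = x^2 - 509 factors as (x - √509)(x + √509). The splitting field is K = Q(√509). Since 509 is squarefree and > 1, it is not a perfect square, so x^2 - 509 is irreducible over Q and [Q(√509) : Q] = 2. Hence [K : Q] = 2.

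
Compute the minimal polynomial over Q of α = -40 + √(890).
m_α(x) = x^2 + 80x + 710

From α + 40 = √(890), squaring gives (α + 40)^2 = 890, i.e. α^2 + 80α + 1600 = 890, so α^2 + 80α + 710 = 0. The discriminant of x^2 + 80x + 710 is (80)^2 - 4·(710) = 6400 - 2840 = 3560, and 4·(890) is not a perfect square in Q since 890 is squarefree and ≠ 1. Hence x^2 + 80x + 710 is irreducible over Q and is the minimal polynomial of α.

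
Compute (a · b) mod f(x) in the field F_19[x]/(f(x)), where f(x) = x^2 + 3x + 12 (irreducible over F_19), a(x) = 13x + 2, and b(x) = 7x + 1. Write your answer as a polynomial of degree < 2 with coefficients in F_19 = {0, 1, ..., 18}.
a · b ≡ x + 12 (mod f(x))

Multiply in F_19[x]: a(x)·b(x) = (13x + 2)·(7x + 1) = 15x^2 + 8x + 2. This has degree ≥ 2, so divide by f(x) over F_19: 15x^2 + 8x + 2 = (15)·(x^2 + 3x + 12) + (x + 12). Hence a·b ≡ x + 12 (mod f). (F_19[x]/(f) is a field with 19^2 = 361 elements since f is irreducible of degree 2.)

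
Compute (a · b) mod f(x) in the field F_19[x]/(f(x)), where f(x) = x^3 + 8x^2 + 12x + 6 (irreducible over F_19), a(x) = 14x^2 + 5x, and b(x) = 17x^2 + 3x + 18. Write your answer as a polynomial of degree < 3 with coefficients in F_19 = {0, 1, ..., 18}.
a · b ≡ 18x^2 + 17x + 3 (mod f(x))

Multiply in F_19[x]: a(x)·b(x) = (14x^2 + 5x)·(17x^2 + 3x + 18) = 10x^4 + 13x^3 + x^2 + 14x. This has degree ≥ 3, so divide by f(x) over F_19: 10x^4 + 13x^3 + x^2 + 14x = (10x + 9)·(x^3 + 8x^2 + 12x + 6) + (18x^2 + 17x + 3). Hence a·b ≡ 18x^2 + 17x + 3 (mod f). (F_19[x]/(f) is a field with 19^3 = 6859 elements since f is irreducible of degree 3.)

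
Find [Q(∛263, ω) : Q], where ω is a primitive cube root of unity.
[Q(∛263, ω) : Q] = 6

[Q(∛263):Q] = 3 (min poly x^3 - 263, irreducible since 263 is not a perfect cube). [Q(ω):Q] = 2 (min poly x^2 + x + 1). Since Q(∛263) ⊂ R and ω ∉ R, we have ω ∉ Q(∛263), so x^2 + x + 1 remains irreducible over Q(∛263) and [Q(∛263, ω) : Q(∛263)] = 2. By the tower law, [Q(∛263, ω) : Q] = 3 · 2 = 6. (In fact Q(∛263, ω) is the splitting field of x^3 - 263 over Q.)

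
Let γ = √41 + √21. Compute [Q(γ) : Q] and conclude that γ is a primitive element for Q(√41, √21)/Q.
[Q(γ) : Q] = 4 (equivalently, Q(γ) = Q(√41, √21))

Obviously Q(γ) ⊆ Q(√41, √21), and [Q(√41, √21):Q] = 4 (since 41, 21 are distinct squarefree integers > 1 with 861 not a perfect square). To show equality we compute the minimal polynomial of γ. From γ = √41 + √21: γ^2 = 41 + 2√(861) + 21 = 62 + 2√(861), so γ^2 - 62 = 2√(861); squaring, (γ^2 - 62)^2 = 4·861, i.e. γ^4 - 124γ^2 + 3844 - 3444 = 0, i.e. γ^4 - 124γ^2 + 400 = 0. So γ is a root of x^4 - 124x^2 + 400. This polynomial is irreducible over Q: it has no rational root (each ±√41 ± √21 is irrational), and any factorization into two quadratics over Q would force √(861) ∈ Q (pairing opposite roots) or √41, √21 ∈ Q (other pairings), all impossible. Hence [Q(γ):Q] = 4 = [Q(√41, √21):Q], so Q(γ) = Q(√41, √21).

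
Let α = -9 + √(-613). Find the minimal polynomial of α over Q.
m_α(x) = x^2 + 18x + 694

From α + 9 = √(-613), squaring gives (α + 9)^2 = -613, i.e. α^2 + 18α + 81 = -613, so α^2 + 18α + 694 = 0. The discriminant of x^2 + 18x + 694 is (18)^2 - 4·(694) = 324 - 2776 = -2452, and 4·(-613) is not a perfect square in Q since -613 is squarefree and ≠ 1. Hence x^2 + 18x + 694 is irreducible over Q and is the minimal polynomial of α.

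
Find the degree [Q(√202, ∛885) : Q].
[Q(√202, ∛885) : Q] = 6

Let L = Q(√202, ∛885). Since Q(√202) ⊂ L and [Q(√202):Q] = 2, the tower law gives 2 | [L:Q]. Likewise Q(∛885) ⊂ L with [Q(∛885):Q] = 3 (because 885 is not a perfect cube), so 3 | [L:Q]. As gcd(2,3) = 1, [L:Q] is divisible by 6. Conversely L is generated over Q by √202 and ∛885, so [L:Q] ≤ 2·3 = 6. Therefore [Q(√202, ∛885) : Q] = 6.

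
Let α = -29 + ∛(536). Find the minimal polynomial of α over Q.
m_α(x) = x^3 + 87x^2 + 2523x + 23853

Set β = α + 29 = ∛(536), so β^3 = 536. Then (α + 29)^3 - 536 = 0, i.e. α is a root of g(x) = (x + 29)^3 - 536 = x^3 + 87x^2 + 2523x + 23853. Since g(x) = h(x + 29) where h(x) = x^3 - 536, and h is irreducible over Q (because 536 is not a perfect cube, so h has no rational root, and a monic cubic with no rational root is irreducible), g is also irreducible (irreducibility is preserved under the substitution x → x + 29). Hence m_α(x) = x^3 + 87x^2 + 2523x + 23853.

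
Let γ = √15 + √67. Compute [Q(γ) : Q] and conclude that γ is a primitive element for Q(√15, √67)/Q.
[Q(γ) : Q] = 4 (equivalently, Q(γ) = Q(√15, √67))

Obviously Q(γ) ⊆ Q(√15, √67), and [Q(√15, √67):Q] = 4 (since 15, 67 are distinct squarefree integers > 1 with 1005 not a perfect square). To show equality we compute the minimal polynomial of γ. From γ = √15 + √67: γ^2 = 15 + 2√(1005) + 67 = 82 + 2√(1005), so γ^2 - 82 = 2√(1005); squaring, (γ^2 - 82)^2 = 4·1005, i.e. γ^4 - 164γ^2 + 6724 - 4020 = 0, i.e. γ^4 - 164γ^2 + 2704 = 0. So γ is a root of x^4 - 164x^2 + 2704. This polynomial is irreducible over Q: it has no rational root (each ±√15 ± √67 is irrational), and any factorization into two quadratics over Q would force √(1005) ∈ Q (pairing opposite roots) or √15, √67 ∈ Q (other pairings), all impossible. Hence [Q(γ):Q] = 4 = [Q(√15, √67):Q], so Q(γ) = Q(√15, √67).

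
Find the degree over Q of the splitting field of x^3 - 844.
[K : Q] = 6

The roots of x^3 - 844 are ∛844, ω∛844, ω^2∛844 where ω = e^(2πi/3) is a primitive cube root of unity, so K = Q(∛844, ω). Now [Q(∛844):Q] = 3 (since 844 is not a perfect cube, x^3 - 844 is irreducible) and [Q(ω):Q] = 2. Both 2 and 3 divide [K:Q], and [K:Q] ≤ 3·2 = 6, so [K:Q] = 6. (Equivalently: Q(∛844) ⊂ R but ω ∉ R, so [K : Q(∛844)] = 2.)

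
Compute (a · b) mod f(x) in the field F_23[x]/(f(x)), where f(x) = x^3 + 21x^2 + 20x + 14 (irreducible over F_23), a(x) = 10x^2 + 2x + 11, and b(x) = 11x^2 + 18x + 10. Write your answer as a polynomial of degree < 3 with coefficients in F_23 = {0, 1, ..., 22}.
a · b ≡ 5x^2 + 13x + 21 (mod f(x))

Multiply in F_23[x]: a(x)·b(x) = (10x^2 + 2x + 11)·(11x^2 + 18x + 10) = 18x^4 + 18x^3 + 4x^2 + 11x + 18. This has degree ≥ 3, so divide by f(x) over F_23: 18x^4 + 18x^3 + 4x^2 + 11x + 18 = (18x + 8)·(x^3 + 21x^2 + 20x + 14) + (5x^2 + 13x + 21). Hence a·b ≡ 5x^2 + 13x + 21 (mod f). (F_23[x]/(f) is a field with 23^3 = 12167 elements since f is irreducible of degree 3.)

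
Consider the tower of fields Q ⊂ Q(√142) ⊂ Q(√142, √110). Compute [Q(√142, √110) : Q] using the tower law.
[Q(√142, √110) : Q] = 4

[Q(√142):Q] = 2 (min poly x^2 - 142, irreducible since 142 is squarefree > 1). For the top step, suppose √110 ∈ Q(√142), say √110 = c + d√142 with c, d ∈ Q. Squaring: 110 = c^2 + 142d^2 + 2cd√142. Since √142 ∉ Q this forces 2cd = 0. If d = 0 then √110 = c ∈ Q, contradicting 110 squarefree > 1. If c = 0 then 110 = 142d^2, so 142·110 = (142d)^2 is a perfect square in Q — but 142·110 = 15620 is not a perfect square (since 142 and 110 are distinct squarefree integers). Contradiction. Hence √110 ∉ Q(√142), so x^2 - 110 stays irreducible over Q(√142) and [Q(√142, √110) : Q(√142)] = 2. By the tower law, [Q(√142, √110) : Q] = 2 · 2 = 4.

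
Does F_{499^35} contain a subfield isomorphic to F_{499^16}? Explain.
No: F_{499^16} is not a subfield of F_{499^35}

F_{p^m} embeds in F_{p^n} iff m | n. Here 16 ∤ 35 (since 35 = 2·16 + 3 with remainder 3 ≠ 0), so F_{499^16} is not a subfield of F_{499^35}. Equivalently: if it were, the tower law would give 16 = [F_{499^16}:F_499] dividing [F_{499^35}:F_499] = 35, contradiction.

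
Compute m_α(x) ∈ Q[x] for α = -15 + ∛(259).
m_α(x) = x^3 + 45x^2 + 675x + 3116

Set β = α + 15 = ∛(259), so β^3 = 259. Then (α + 15)^3 - 259 = 0, i.e. α is a root of g(x) = (x + 15)^3 - 259 = x^3 + 45x^2 + 675x + 3116. Since g(x) = h(x + 15) where h(x) = x^3 - 259, and h is irreducible over Q (because 259 is not a perfect cube, so h has no rational root, and a monic cubic with no rational root is irreducible), g is also irreducible (irreducibility is preserved under the substitution x → x + 15). Hence m_α(x) = x^3 + 45x^2 + 675x + 3116.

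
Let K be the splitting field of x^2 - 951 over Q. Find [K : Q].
[K : Q] = 2

f(x) = x^2 - 951 factors as (x - √951)(x + √951). The splitting field is K = Q(√951). Since 951 is squarefree and > 1, it is not a perfect square, so x^2 - 951 is irreducible over Q and [Q(√951) : Q] = 2. Hence [K : Q] = 2.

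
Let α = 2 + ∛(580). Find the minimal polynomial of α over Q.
m_α(x) = x^3 - 6x^2 + 12x - 588

Set β = α - 2 = ∛(580), so β^3 = 580. Then (α - 2)^3 - 580 = 0, i.e. α is a root of g(x) = (x - 2)^3 - 580 = x^3 - 6x^2 + 12x - 588. Since g(x) = h(x - 2) where h(x) = x^3 - 580, and h is irreducible over Q (because 580 is not a perfect cube, so h has no rational root, and a monic cubic with no rational root is irreducible), g is also irreducible (irreducibility is preserved under the substitution x → x - 2). Hence m_α(x) = x^3 - 6x^2 + 12x - 588.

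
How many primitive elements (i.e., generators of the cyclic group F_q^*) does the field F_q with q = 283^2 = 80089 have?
There are φ(80088) = 25760 primitive elements

F_q^* is cyclic of order q - 1 = 80088. A cyclic group of order m has exactly φ(m) generators. Here m = 80088 = 2^3 · 3 · 47 · 71, so the number of primitive elements is φ(80088) = 25760.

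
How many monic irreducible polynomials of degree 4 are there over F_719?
There are 66812039640 monic irreducible polynomials of degree 4 over F_719

Each element of F_{719^4} that lies in no proper subfield is a root of exactly one monic irreducible of degree 4 over F_719, and each such polynomial has 4 distinct roots in F_{719^4}. By Möbius inversion the count is N_719(4) = (1/4) Σ_{d|4} μ(4/d) · 719^d = (1/4)(μ(4)·719^1 + μ(2)·719^2 + μ(1)·719^4) = 267248158560/4 = 66812039640.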